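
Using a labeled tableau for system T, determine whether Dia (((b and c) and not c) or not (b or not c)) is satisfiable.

1. Dia (((b and c) and not c) or not (b or not c)), u
2. ((b and c) and not c) or not (b or not c), v
3. not (b or not c), v
4. not b, v
5. c, v
Accessibility: uRu, uRv, vRv

Yes, satisfiable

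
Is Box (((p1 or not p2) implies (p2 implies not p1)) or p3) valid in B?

Tableau for the negation not Box (((p1 or not p2) implies (p2 implies not p1)) or p3):
1. not Box (((p1 or not p2) implies (p2 implies not p1)) or p3), u
2. not (((p1 or not p2) implies (p2 implies not p1)) or p3), v
3. not ((p1 or not p2) implies (p2 implies not p1)), v
4. not p3, v
5. p1 or not p2, v
6. not (p2 implies not p1), v
7. p2, v
8. p1, v
Accessibility: uRu, uRv, vRu, vRv
The negation has an open branch (countermodel exists).

Not valid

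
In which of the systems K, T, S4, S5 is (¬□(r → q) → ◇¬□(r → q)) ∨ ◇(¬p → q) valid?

T, S4, S5

K-tableau for the negation ¬((¬□(r → q) → ◇¬□(r → q)) ∨ ◇(¬p → q)):
1. ¬((¬□(r → q) → ◇¬□(r → q)) ∨ ◇(¬p → q)), u
2. ¬(¬□(r → q) → ◇¬□(r → q)), u
3. ¬◇(¬p → q), u
4. ¬□(r → q), u
5. ¬◇¬□(r → q), u
6. ¬(r → q), v
7. r, v
8. ¬q, v
9. ¬(¬p → q), v
10. ¬p, v
11. □(r → q), v
Accessibility: uRv
Complete open branch: countermodel on a K-frame, so not valid in K.
T-tableau for the negation ¬((¬□(r → q) → ◇¬□(r → q)) ∨ ◇(¬p → q)):
1. ¬((¬□(r → q) → ◇¬□(r → q)) ∨ ◇(¬p → q)), u
2. ¬(¬□(r → q) → ◇¬□(r → q)), u
3. ¬◇(¬p → q), u
4. ¬□(r → q), u
5. ¬◇¬□(r → q), u
6. ¬(¬p → q), u
7. ¬p, u
8. ¬q, u
9. □(r → q), u
10. r → q, u
11. ¬r, u
12. ¬(r → q), v
13. r, v
14. ¬q, v
15. ¬(¬p → q), v
16. ¬p, v
17. □(r → q), v
18. r → q, v
19. q, v
Accessibility: uRu, uRv, vRv
Branch closes: q and ¬q both at v.
Every branch closes (one shown): valid in T, hence also in S4, S5 (every theorem of T is a theorem of S4 and S5).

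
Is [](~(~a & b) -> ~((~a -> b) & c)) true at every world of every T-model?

Tableau for the negation ~[](~(~a & b) -> ~((~a -> b) & c)):
1. ~[](~(~a & b) -> ~((~a -> b) & c)), w0
2. ~(~(~a & b) -> ~((~a -> b) & c)), w1
3. ~(~a & b), w1
4. (~a -> b) & c, w1
5. ~a -> b, w1
6. c, w1
7. ~b, w1
8. a, w1
Accessibility: w0Rw0, w0Rw1, w1Rw1
The negation has an open branch (countermodel exists).

No, not valid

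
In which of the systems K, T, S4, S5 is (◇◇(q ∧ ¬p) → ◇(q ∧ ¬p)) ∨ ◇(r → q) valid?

S4, S5

T-tableau for the negation ¬((◇◇(q ∧ ¬p) → ◇(q ∧ ¬p)) ∨ ◇(r → q)):
1. ¬((◇◇(q ∧ ¬p) → ◇(q ∧ ¬p)) ∨ ◇(r → q)), u
2. ¬(◇◇(q ∧ ¬p) → ◇(q ∧ ¬p)), u
3. ¬◇(r → q), u
4. ◇◇(q ∧ ¬p), u
5. ¬◇(q ∧ ¬p), u
6. ¬(r → q), u
7. r, u
8. ¬q, u
9. ¬(q ∧ ¬p), u
10. p, u
11. ◇(q ∧ ¬p), v
12. ¬(r → q), v
13. r, v
14. ¬q, v
15. ¬(q ∧ ¬p), v
16. p, v
17. q ∧ ¬p, w
18. q, w
19. ¬p, w
Accessibility: uRu, uRv, vRv, vRw, wRw
Complete open branch: countermodel on a T-frame, so not valid in T, nor in K (the same frame is also a K-frame).
S4-tableau for the negation ¬((◇◇(q ∧ ¬p) → ◇(q ∧ ¬p)) ∨ ◇(r → q)):
1. ¬((◇◇(q ∧ ¬p) → ◇(q ∧ ¬p)) ∨ ◇(r → q)), u
2. ¬(◇◇(q ∧ ¬p) → ◇(q ∧ ¬p)), u
3. ¬◇(r → q), u
4. ◇◇(q ∧ ¬p), u
5. ¬◇(q ∧ ¬p), u
6. ¬(r → q), u
7. r, u
8. ¬q, u
9. ¬(q ∧ ¬p), u
10. p, u
11. ◇(q ∧ ¬p), v
12. ¬(r → q), v
13. r, v
14. ¬q, v
15. ¬(q ∧ ¬p), v
16. p, v
17. q ∧ ¬p, w
18. q, w
19. ¬p, w
20. ¬(r → q), w
21. r, w
22. ¬q, w
Accessibility: uRu, uRv, uRw, vRv, vRw, wRw
Branch closes: q and ¬q both at w.
Every branch closes (one shown): valid in S4, hence also in S5 (every theorem of S4 is a theorem of S5).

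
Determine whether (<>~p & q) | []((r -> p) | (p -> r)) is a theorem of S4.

Tableau for the negation ~((<>~p & q) | []((r -> p) | (p -> r))):
1. ~((<>~p & q) | []((r -> p) | (p -> r))), w0
2. ~(<>~p & q), w0
3. ~[]((r -> p) | (p -> r)), w0
4. ~<>~p, w0
5. p, w0
6. ~((r -> p) | (p -> r)), w1
7. ~(r -> p), w1
8. ~(p -> r), w1
9. r, w1
10. ~p, w1
11. p, w1
12. ~r, w1
Accessibility: w0Rw0, w0Rw1, w1Rw1
Branch closes: p and ~p both at w1.
Every branch of the negation's tableau closes; the branch above is one of them.

Valid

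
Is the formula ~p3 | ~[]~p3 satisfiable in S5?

1. ~p3 | ~[]~p3, 0
2. ~[]~p3, 0   [|-rule on 1 (branches; this branch)]
3. p3, 1   [~[]-rule on 2: fresh world 1, 0R1]
Accessibility: 0R0, 0R1, 1R0, 1R1

Satisfiable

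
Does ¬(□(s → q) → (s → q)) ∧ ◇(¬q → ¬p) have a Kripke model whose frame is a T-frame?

No, unsatisfiable

1. ¬(□(s → q) → (s → q)) ∧ ◇(¬q → ¬p), w0
2. ¬(□(s → q) → (s → q)), w0   [∧-rule on 1]
3. ◇(¬q → ¬p), w0   [∧-rule on 1]
4. □(s → q), w0   [¬→-rule on 2]
5. ¬(s → q), w0   [¬→-rule on 2]
6. s, w0   [¬→-rule on 5]
7. ¬q, w0   [¬→-rule on 5]
8. s → q, w0   [□-rule on 4 via w0Rw0]
9. q, w0   [→-rule on 8 (branches; this branch)]
Accessibility: w0Rw0
Branch closes: q and ¬q both at w0.
All branches of the tableau close; one closing branch shown above.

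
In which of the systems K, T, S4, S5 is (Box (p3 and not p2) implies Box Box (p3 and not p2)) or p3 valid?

K-tableau for the negation not ((Box (p3 and not p2) implies Box Box (p3 and not p2)) or p3):
1. not ((Box (p3 and not p2) implies Box Box (p3 and not p2)) or p3), u
2. not (Box (p3 and not p2) implies Box Box (p3 and not p2)), u
3. not p3, u
4. Box (p3 and not p2), u
5. not Box Box (p3 and not p2), u
6. not Box (p3 and not p2), v
7. p3 and not p2, v
8. p3, v
9. not p2, v
10. not (p3 and not p2), w
11. p2, w
Accessibility: uRv, vRw
Complete open branch: countermodel on a K-frame, so not valid in K.
T-tableau for the negation not ((Box (p3 and not p2) implies Box Box (p3 and not p2)) or p3):
1. not ((Box (p3 and not p2) implies Box Box (p3 and not p2)) or p3), u
2. not (Box (p3 and not p2) implies Box Box (p3 and not p2)), u
3. not p3, u
4. Box (p3 and not p2), u
5. not Box Box (p3 and not p2), u
6. p3 and not p2, u
7. p3, u
8. not p2, u
Accessibility: uRu
Branch closes: p3 and not p3 both at u.
Every branch closes (one shown): valid in T, hence also in S4, S5 (every theorem of T is a theorem of S4 and S5).

T, S4, S5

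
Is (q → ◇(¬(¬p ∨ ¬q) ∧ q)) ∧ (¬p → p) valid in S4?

No, not valid

Tableau for the negation ¬((q → ◇(¬(¬p ∨ ¬q) ∧ q)) ∧ (¬p → p)):
1. ¬((q → ◇(¬(¬p ∨ ¬q) ∧ q)) ∧ (¬p → p)), u
2. ¬(¬p → p), u
3. ¬p, u
Accessibility: uRu
The negation has an open branch (countermodel exists).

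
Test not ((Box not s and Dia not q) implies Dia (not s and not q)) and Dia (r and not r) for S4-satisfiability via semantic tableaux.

Unsatisfiable (every branch closes)

1. not ((Box not s and Dia not q) implies Dia (not s and not q)) and Dia (r and not r), 0
2. not ((Box not s and Dia not q) implies Dia (not s and not q)), 0
3. Dia (r and not r), 0
4. Box not s and Dia not q, 0
5. not Dia (not s and not q), 0
6. Box not s, 0
7. Dia not q, 0
8. not (not s and not q), 0
9. not s, 0
10. q, 0
11. r and not r, 1
12. r, 1
13. not r, 1
Accessibility: 0R0, 0R1, 1R1
Branch closes: r and not r both at 1.
Every branch closes; the branch above is one of them.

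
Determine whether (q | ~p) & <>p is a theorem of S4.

Tableau for the negation ~((q | ~p) & <>p):
1. ~((q | ~p) & <>p), u
2. ~<>p, u
3. ~p, u
Accessibility: uRu
The negation has an open branch (countermodel exists).

Not valid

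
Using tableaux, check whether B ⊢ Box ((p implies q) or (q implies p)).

Tableau for the negation not Box ((p implies q) or (q implies p)):
1. not Box ((p implies q) or (q implies p)), 0
2. not ((p implies q) or (q implies p)), 1
3. not (p implies q), 1
4. not (q implies p), 1
5. p, 1
6. not q, 1
7. q, 1
8. not p, 1
Accessibility: 0R0, 0R1, 1R0, 1R1
Branch closes: q and not q both at 1.
All branches of the negation close; one closing branch shown above.

Yes, valid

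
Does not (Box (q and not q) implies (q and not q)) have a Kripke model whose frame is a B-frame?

1. not (Box (q and not q) implies (q and not q)), w0
2. Box (q and not q), w0
3. not (q and not q), w0
4. q and not q, w0
5. q, w0
6. not q, w0
Accessibility: w0Rw0
Branch closes: q and not q both at w0.
(One branch shown.) All branches close.

No, unsatisfiable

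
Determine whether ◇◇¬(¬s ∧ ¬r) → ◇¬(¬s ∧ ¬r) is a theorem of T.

No, not valid

Tableau for the negation ¬(◇◇¬(¬s ∧ ¬r) → ◇¬(¬s ∧ ¬r)):
1. ¬(◇◇¬(¬s ∧ ¬r) → ◇¬(¬s ∧ ¬r)), u
2. ◇◇¬(¬s ∧ ¬r), u
3. ¬◇¬(¬s ∧ ¬r), u
4. ¬s ∧ ¬r, u
5. ¬s, u
6. ¬r, u
7. ◇¬(¬s ∧ ¬r), v
8. ¬s ∧ ¬r, v
9. ¬s, v
10. ¬r, v
11. ¬(¬s ∧ ¬r), w
12. r, w
Accessibility: uRu, uRv, vRv, vRw, wRw
The negation has an open branch (countermodel exists).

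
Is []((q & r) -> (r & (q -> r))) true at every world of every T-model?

Yes, valid

Tableau for the negation ~[]((q & r) -> (r & (q -> r))):
1. ~[]((q & r) -> (r & (q -> r))), 0
2. ~((q & r) -> (r & (q -> r))), 1
3. q & r, 1
4. ~(r & (q -> r)), 1
5. q, 1
6. r, 1
7. ~(q -> r), 1
8. ~r, 1
Accessibility: 0R0, 0R1, 1R1
Branch closes: r and ~r both at 1.
All branches of the negation close; one closing branch shown above.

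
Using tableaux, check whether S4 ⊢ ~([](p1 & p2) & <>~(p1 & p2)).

Tableau for the negation [](p1 & p2) & <>~(p1 & p2):
1. [](p1 & p2) & <>~(p1 & p2), w0
2. [](p1 & p2), w0
3. <>~(p1 & p2), w0
4. p1 & p2, w0
5. p1, w0
6. p2, w0
7. ~(p1 & p2), w1
8. p1 & p2, w1
9. p1, w1
10. p2, w1
11. ~p2, w1
Accessibility: w0Rw0, w0Rw1, w1Rw1
Branch closes: p2 and ~p2 both at w1.
Every branch of the negation's tableau closes; the branch above is one of them.

Valid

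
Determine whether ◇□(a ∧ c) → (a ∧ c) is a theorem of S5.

Tableau for the negation ¬(◇□(a ∧ c) → (a ∧ c)):
1. ¬(◇□(a ∧ c) → (a ∧ c)), 0
2. ◇□(a ∧ c), 0
3. ¬(a ∧ c), 0
4. ¬c, 0
5. □(a ∧ c), 1
6. a ∧ c, 0
7. a, 0
8. c, 0
Accessibility: 0R0, 0R1, 1R0, 1R1
Branch closes: c and ¬c both at 0.
Every branch of the negation's tableau closes; the branch above is one of them.

Valid in S5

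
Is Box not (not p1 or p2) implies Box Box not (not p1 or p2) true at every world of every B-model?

Tableau for the negation not (Box not (not p1 or p2) implies Box Box not (not p1 or p2)):
1. not (Box not (not p1 or p2) implies Box Box not (not p1 or p2)), u
2. Box not (not p1 or p2), u   [neg-implies-rule on 1]
3. not Box Box not (not p1 or p2), u   [neg-implies-rule on 1]
4. not (not p1 or p2), u   [Box-rule on 2 via uRu]
5. p1, u   [neg-or-rule on 4]
6. not p2, u   [neg-or-rule on 4]
7. not Box not (not p1 or p2), v   [neg-Box-rule on 3: fresh world v, uRv]
8. not (not p1 or p2), v   [Box-rule on 2 via uRv]
9. p1, v   [neg-or-rule on 8]
10. not p2, v   [neg-or-rule on 8]
11. not p1 or p2, w   [neg-Box-rule on 7: fresh world w, vRw]
12. p2, w   [or-rule on 11 (branches; this branch)]
Accessibility: uRu, uRv, vRu, vRv, vRw, wRv, wRw
The negation has an open branch (countermodel exists).

Invalid (countermodel exists)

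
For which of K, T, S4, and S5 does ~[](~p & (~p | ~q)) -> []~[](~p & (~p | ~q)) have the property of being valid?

S5

S4-tableau for the negation ~(~[](~p & (~p | ~q)) -> []~[](~p & (~p | ~q))):
1. ~(~[](~p & (~p | ~q)) -> []~[](~p & (~p | ~q))), w0
2. ~[](~p & (~p | ~q)), w0   [~->-rule on 1]
3. ~[]~[](~p & (~p | ~q)), w0   [~->-rule on 1]
4. ~(~p & (~p | ~q)), w1   [~[]-rule on 2: fresh world w1, w0Rw1]
5. ~(~p | ~q), w1   [~&-rule on 4 (branches; this branch)]
6. p, w1   [~|-rule on 5]
7. q, w1   [~|-rule on 5]
8. [](~p & (~p | ~q)), w2   [~[]-rule on 3: fresh world w2, w0Rw2]
9. ~p & (~p | ~q), w2   [[]-rule on 8 via w2Rw2]
10. ~p, w2   [&-rule on 9]
11. ~p | ~q, w2   [&-rule on 9]
12. ~q, w2   [|-rule on 11 (branches; this branch)]
Accessibility: w0Rw0, w0Rw1, w0Rw2, w1Rw1, w2Rw2
Complete open branch: countermodel on an S4-frame, so not valid in S4, nor in K, T (the same frame is also a K-frame and a T-frame).
S5-tableau for the negation ~(~[](~p & (~p | ~q)) -> []~[](~p & (~p | ~q))):
1. ~(~[](~p & (~p | ~q)) -> []~[](~p & (~p | ~q))), w0
2. ~[](~p & (~p | ~q)), w0   [~->-rule on 1]
3. ~[]~[](~p & (~p | ~q)), w0   [~->-rule on 1]
4. ~(~p & (~p | ~q)), w1   [~[]-rule on 2: fresh world w1, w0Rw1]
5. ~(~p | ~q), w1   [~&-rule on 4 (branches; this branch)]
6. p, w1   [~|-rule on 5]
7. q, w1   [~|-rule on 5]
8. [](~p & (~p | ~q)), w2   [~[]-rule on 3: fresh world w2, w0Rw2]
9. ~p & (~p | ~q), w0   [[]-rule on 8 via w2Rw0]
10. ~p, w0   [&-rule on 9]
11. ~p | ~q, w0   [&-rule on 9]
12. ~p & (~p | ~q), w1   [[]-rule on 8 via w2Rw1]
13. ~p, w1   [&-rule on 12]
14. ~p | ~q, w1   [&-rule on 12]
Accessibility: w0Rw0, w0Rw1, w0Rw2, w1Rw0, w1Rw1, w1Rw2, w2Rw0, w2Rw1, w2Rw2
Branch closes: p and ~p both at w1.
Every branch closes (one shown): valid in S5.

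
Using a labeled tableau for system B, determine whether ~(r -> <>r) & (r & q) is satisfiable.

No, unsatisfiable

1. ~(r -> <>r) & (r & q), 0
2. ~(r -> <>r), 0
3. r & q, 0
4. r, 0
5. ~<>r, 0
6. q, 0
7. ~r, 0
Accessibility: 0R0
Branch closes: r and ~r both at 0.
All branches of the tableau close; one closing branch shown above.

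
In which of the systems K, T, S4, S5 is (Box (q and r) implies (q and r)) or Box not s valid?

T, S4, S5

T-tableau for the negation not ((Box (q and r) implies (q and r)) or Box not s):
1. not ((Box (q and r) implies (q and r)) or Box not s), w0
2. not (Box (q and r) implies (q and r)), w0
3. not Box not s, w0
4. Box (q and r), w0
5. not (q and r), w0
6. q and r, w0
7. q, w0
8. r, w0
9. not r, w0
Accessibility: w0Rw0
Branch closes: r and not r both at w0.
Every branch closes (one shown): valid in T, hence also in S4, S5 (every theorem of T is a theorem of S4 and S5).
K-tableau for the negation not ((Box (q and r) implies (q and r)) or Box not s):
1. not ((Box (q and r) implies (q and r)) or Box not s), w0
2. not (Box (q and r) implies (q and r)), w0
3. not Box not s, w0
4. Box (q and r), w0
5. not (q and r), w0
6. not r, w0
7. s, w1
8. q and r, w1
9. q, w1
10. r, w1
Accessibility: w0Rw1
Complete open branch: countermodel on a K-frame, so not valid in K.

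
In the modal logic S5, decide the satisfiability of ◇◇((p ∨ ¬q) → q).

Satisfiable

1. ◇◇((p ∨ ¬q) → q), u
2. ◇((p ∨ ¬q) → q), v
3. (p ∨ ¬q) → q, w
4. q, w
Accessibility: uRu, uRv, uRw, vRu, vRv, vRw, wRu, wRv, wRw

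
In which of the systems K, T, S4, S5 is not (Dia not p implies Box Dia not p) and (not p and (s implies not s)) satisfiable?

K, T, S4

S5-tableau for the formula:
1. not (Dia not p implies Box Dia not p) and (not p and (s implies not s)), w0
2. not (Dia not p implies Box Dia not p), w0
3. not p and (s implies not s), w0
4. Dia not p, w0
5. not Box Dia not p, w0
6. not p, w0
7. s implies not s, w0
8. not s, w0
9. not p, w1
10. not Dia not p, w2
11. p, w0
Accessibility: w0Rw0, w0Rw1, w0Rw2, w1Rw0, w1Rw1, w1Rw2, w2Rw0, w2Rw1, w2Rw2
Branch closes: p and not p both at w0.
Every branch closes (one shown): unsatisfiable in S5.
S4-tableau for the formula:
1. not (Dia not p implies Box Dia not p) and (not p and (s implies not s)), w0
2. not (Dia not p implies Box Dia not p), w0
3. not p and (s implies not s), w0
4. Dia not p, w0
5. not Box Dia not p, w0
6. not p, w0
7. s implies not s, w0
8. not s, w0
9. not p, w1
10. not Dia not p, w2
11. p, w2
Accessibility: w0Rw0, w0Rw1, w0Rw2, w1Rw1, w2Rw2
Complete open branch: satisfiable in S4, hence also in K, T (this S4-model is also a K-model and a T-model).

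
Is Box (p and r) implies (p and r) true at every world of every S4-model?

Tableau for the negation not (Box (p and r) implies (p and r)):
1. not (Box (p and r) implies (p and r)), 0
2. Box (p and r), 0
3. not (p and r), 0
4. p and r, 0
5. p, 0
6. r, 0
7. not r, 0
Accessibility: 0R0
Branch closes: r and not r both at 0.
All branches of the negation close; one closing branch shown above.

Valid in S4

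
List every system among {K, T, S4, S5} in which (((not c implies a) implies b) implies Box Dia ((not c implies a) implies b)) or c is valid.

S5

S5-tableau for the negation not ((((not c implies a) implies b) implies Box Dia ((not c implies a) implies b)) or c):
1. not ((((not c implies a) implies b) implies Box Dia ((not c implies a) implies b)) or c), u
2. not (((not c implies a) implies b) implies Box Dia ((not c implies a) implies b)), u
3. not c, u
4. (not c implies a) implies b, u
5. not Box Dia ((not c implies a) implies b), u
6. not (not c implies a), u
7. not a, u
8. not Dia ((not c implies a) implies b), v
9. not ((not c implies a) implies b), u
10. not c implies a, u
11. not b, u
12. not ((not c implies a) implies b), v
13. not c implies a, v
14. not b, v
15. a, u
Accessibility: uRu, uRv, vRu, vRv
Branch closes: a and not a both at u.
Every branch closes (one shown): valid in S5.
S4-tableau for the negation not ((((not c implies a) implies b) implies Box Dia ((not c implies a) implies b)) or c):
1. not ((((not c implies a) implies b) implies Box Dia ((not c implies a) implies b)) or c), u
2. not (((not c implies a) implies b) implies Box Dia ((not c implies a) implies b)), u
3. not c, u
4. (not c implies a) implies b, u
5. not Box Dia ((not c implies a) implies b), u
6. b, u
7. not Dia ((not c implies a) implies b), v
8. not ((not c implies a) implies b), v
9. not c implies a, v
10. not b, v
11. a, v
Accessibility: uRu, uRv, vRv
Complete open branch: countermodel on an S4-frame, so not valid in S4, nor in K, T (the same frame is also a K-frame and a T-frame).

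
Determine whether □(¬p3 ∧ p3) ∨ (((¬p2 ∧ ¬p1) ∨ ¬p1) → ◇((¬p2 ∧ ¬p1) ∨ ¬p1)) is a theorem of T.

Valid

Tableau for the negation ¬(□(¬p3 ∧ p3) ∨ (((¬p2 ∧ ¬p1) ∨ ¬p1) → ◇((¬p2 ∧ ¬p1) ∨ ¬p1))):
1. ¬(□(¬p3 ∧ p3) ∨ (((¬p2 ∧ ¬p1) ∨ ¬p1) → ◇((¬p2 ∧ ¬p1) ∨ ¬p1))), w0
2. ¬□(¬p3 ∧ p3), w0   [¬∨-rule on 1]
3. ¬(((¬p2 ∧ ¬p1) ∨ ¬p1) → ◇((¬p2 ∧ ¬p1) ∨ ¬p1)), w0   [¬∨-rule on 1]
4. (¬p2 ∧ ¬p1) ∨ ¬p1, w0   [¬→-rule on 3]
5. ¬◇((¬p2 ∧ ¬p1) ∨ ¬p1), w0   [¬→-rule on 3]
6. ¬((¬p2 ∧ ¬p1) ∨ ¬p1), w0   [¬◇-rule on 5 via w0Rw0]
7. ¬(¬p2 ∧ ¬p1), w0   [¬∨-rule on 6]
8. p1, w0   [¬∨-rule on 6]
9. ¬p2 ∧ ¬p1, w0   [∨-rule on 4 (branches; this branch)]
10. ¬p2, w0   [∧-rule on 9]
11. ¬p1, w0   [∧-rule on 9]
Accessibility: w0Rw0
Branch closes: p1 and ¬p1 both at w0.
Every branch of the negation's tableau closes; the branch above is one of them.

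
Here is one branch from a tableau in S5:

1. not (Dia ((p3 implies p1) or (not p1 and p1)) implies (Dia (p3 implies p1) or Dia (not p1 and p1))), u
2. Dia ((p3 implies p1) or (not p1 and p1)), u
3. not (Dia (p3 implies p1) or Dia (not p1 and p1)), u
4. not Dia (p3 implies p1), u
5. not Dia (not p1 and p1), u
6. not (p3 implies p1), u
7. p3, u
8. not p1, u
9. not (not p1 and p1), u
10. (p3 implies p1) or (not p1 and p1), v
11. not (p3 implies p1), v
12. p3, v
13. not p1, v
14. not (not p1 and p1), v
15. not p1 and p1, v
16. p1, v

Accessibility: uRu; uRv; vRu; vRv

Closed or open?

Closed

Both p1 and not p1 appear at v.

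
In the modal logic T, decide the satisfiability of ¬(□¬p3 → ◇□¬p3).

Unsatisfiable (every branch closes)

1. ¬(□¬p3 → ◇□¬p3), 0
2. □¬p3, 0
3. ¬◇□¬p3, 0
4. ¬p3, 0
5. ¬□¬p3, 0
6. p3, 1
7. ¬p3, 1
Accessibility: 0R0, 0R1, 1R1
Branch closes: p3 and ¬p3 both at 1.
(One branch shown.) All branches close.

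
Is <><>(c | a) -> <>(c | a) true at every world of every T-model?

Tableau for the negation ~(<><>(c | a) -> <>(c | a)):
1. ~(<><>(c | a) -> <>(c | a)), u
2. <><>(c | a), u
3. ~<>(c | a), u
4. ~(c | a), u
5. ~c, u
6. ~a, u
7. <>(c | a), v
8. ~(c | a), v
9. ~c, v
10. ~a, v
11. c | a, w
12. a, w
Accessibility: uRu, uRv, vRv, vRw, wRw
The negation has an open branch (countermodel exists).

No, not valid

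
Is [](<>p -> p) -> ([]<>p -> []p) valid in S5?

Tableau for the negation ~([](<>p -> p) -> ([]<>p -> []p)):
1. ~([](<>p -> p) -> ([]<>p -> []p)), u
2. [](<>p -> p), u   [~->-rule on 1]
3. ~([]<>p -> []p), u   [~->-rule on 1]
4. []<>p, u   [~->-rule on 3]
5. ~[]p, u   [~->-rule on 3]
6. <>p -> p, u   [[]-rule on 2 via uRu]
7. <>p, u   [[]-rule on 4 via uRu]
8. ~<>p, u   [->-rule on 6 (branches; this branch)]
9. ~p, u   [~<>-rule on 8 via uRu]
10. ~p, v   [~[]-rule on 5: fresh world v, uRv]
11. <>p -> p, v   [[]-rule on 2 via uRv]
12. <>p, v   [[]-rule on 4 via uRv]
13. ~<>p, v   [->-rule on 11 (branches; this branch)]
14. p, w   [<>-rule on 7: fresh world w, uRw]
15. <>p -> p, w   [[]-rule on 2 via uRw]
16. <>p, w   [[]-rule on 4 via uRw]
17. ~p, w   [~<>-rule on 8 via uRw]
Accessibility: uRu, uRv, uRw, vRu, vRv, vRw, wRu, wRv, wRw
Branch closes: p and ~p both at w.
All branches of the negation close; one closing branch shown above.

Yes, valid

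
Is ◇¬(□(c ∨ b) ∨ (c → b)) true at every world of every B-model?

Tableau for the negation ¬◇¬(□(c ∨ b) ∨ (c → b)):
1. ¬◇¬(□(c ∨ b) ∨ (c → b)), w0
2. □(c ∨ b) ∨ (c → b), w0   [¬◇-rule on 1 via w0Rw0]
3. c → b, w0   [∨-rule on 2 (branches; this branch)]
4. b, w0   [→-rule on 3 (branches; this branch)]
Accessibility: w0Rw0
The negation has an open branch (countermodel exists).

Invalid (countermodel exists)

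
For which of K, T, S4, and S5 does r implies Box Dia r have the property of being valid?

S4-tableau for the negation not (r implies Box Dia r):
1. not (r implies Box Dia r), w0
2. r, w0   [neg-implies-rule on 1]
3. not Box Dia r, w0   [neg-implies-rule on 1]
4. not Dia r, w1   [neg-Box-rule on 3: fresh world w1, w0Rw1]
5. not r, w1   [neg-Dia-rule on 4 via w1Rw1]
Accessibility: w0Rw0, w0Rw1, w1Rw1
Complete open branch: countermodel on an S4-frame, so not valid in S4, nor in K, T (the same frame is also a K-frame and a T-frame).
S5-tableau for the negation not (r implies Box Dia r):
1. not (r implies Box Dia r), w0
2. r, w0   [neg-implies-rule on 1]
3. not Box Dia r, w0   [neg-implies-rule on 1]
4. not Dia r, w1   [neg-Box-rule on 3: fresh world w1, w0Rw1]
5. not r, w0   [neg-Dia-rule on 4 via w1Rw0]
Accessibility: w0Rw0, w0Rw1, w1Rw0, w1Rw1
Branch closes: r and not r both at w0.
Every branch closes (one shown): valid in S5.

S5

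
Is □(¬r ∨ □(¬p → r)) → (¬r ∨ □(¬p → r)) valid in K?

Invalid (countermodel exists)

Tableau for the negation ¬(□(¬r ∨ □(¬p → r)) → (¬r ∨ □(¬p → r))):
1. ¬(□(¬r ∨ □(¬p → r)) → (¬r ∨ □(¬p → r))), w0
2. □(¬r ∨ □(¬p → r)), w0
3. ¬(¬r ∨ □(¬p → r)), w0
4. r, w0
5. ¬□(¬p → r), w0
6. ¬(¬p → r), w1
7. ¬p, w1
8. ¬r, w1
9. ¬r ∨ □(¬p → r), w1
10. □(¬p → r), w1
Accessibility: w0Rw1
The negation has an open branch (countermodel exists).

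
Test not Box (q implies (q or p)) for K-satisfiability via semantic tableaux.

Unsatisfiable (every branch closes)

1. not Box (q implies (q or p)), 0
2. not (q implies (q or p)), 1   [neg-Box-rule on 1: fresh world 1, 0R1]
3. q, 1   [neg-implies-rule on 2]
4. not (q or p), 1   [neg-implies-rule on 2]
5. not q, 1   [neg-or-rule on 4]
6. not p, 1   [neg-or-rule on 4]
Accessibility: 0R1
Branch closes: q and not q both at 1.
All branches of the tableau close; one closing branch shown above.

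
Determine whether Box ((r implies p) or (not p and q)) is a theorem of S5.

Not valid

Tableau for the negation not Box ((r implies p) or (not p and q)):
1. not Box ((r implies p) or (not p and q)), 0
2. not ((r implies p) or (not p and q)), 1
3. not (r implies p), 1
4. not (not p and q), 1
5. r, 1
6. not p, 1
7. not q, 1
Accessibility: 0R0, 0R1, 1R0, 1R1
The negation has an open branch (countermodel exists).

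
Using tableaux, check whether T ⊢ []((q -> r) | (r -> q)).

Tableau for the negation ~[]((q -> r) | (r -> q)):
1. ~[]((q -> r) | (r -> q)), u
2. ~((q -> r) | (r -> q)), v
3. ~(q -> r), v
4. ~(r -> q), v
5. q, v
6. ~r, v
7. r, v
8. ~q, v
Accessibility: uRu, uRv, vRv
Branch closes: r and ~r both at v.
Every branch of the negation's tableau closes; the branch above is one of them.

Yes, valid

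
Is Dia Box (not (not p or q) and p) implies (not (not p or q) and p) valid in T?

Not valid

Tableau for the negation not (Dia Box (not (not p or q) and p) implies (not (not p or q) and p)):
1. not (Dia Box (not (not p or q) and p) implies (not (not p or q) and p)), u
2. Dia Box (not (not p or q) and p), u
3. not (not (not p or q) and p), u
4. not p, u
5. Box (not (not p or q) and p), v
6. not (not p or q) and p, v
7. not (not p or q), v
8. p, v
9. not q, v
Accessibility: uRu, uRv, vRv
The negation has an open branch (countermodel exists).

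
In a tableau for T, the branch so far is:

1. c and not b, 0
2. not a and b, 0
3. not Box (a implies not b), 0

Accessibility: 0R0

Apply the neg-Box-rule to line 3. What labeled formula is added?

a fresh world 1 with 0R1, and not (a implies not b) at 1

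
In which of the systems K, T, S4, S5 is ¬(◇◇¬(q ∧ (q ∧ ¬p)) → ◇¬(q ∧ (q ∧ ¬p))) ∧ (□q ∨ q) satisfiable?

K, T

S4-tableau for the formula:
1. ¬(◇◇¬(q ∧ (q ∧ ¬p)) → ◇¬(q ∧ (q ∧ ¬p))) ∧ (□q ∨ q), w0
2. ¬(◇◇¬(q ∧ (q ∧ ¬p)) → ◇¬(q ∧ (q ∧ ¬p))), w0
3. □q ∨ q, w0
4. ◇◇¬(q ∧ (q ∧ ¬p)), w0
5. ¬◇¬(q ∧ (q ∧ ¬p)), w0
6. q ∧ (q ∧ ¬p), w0
7. q, w0
8. q ∧ ¬p, w0
9. ¬p, w0
10. ◇¬(q ∧ (q ∧ ¬p)), w1
11. q ∧ (q ∧ ¬p), w1
12. q, w1
13. q ∧ ¬p, w1
14. ¬p, w1
15. ¬(q ∧ (q ∧ ¬p)), w2
16. q ∧ (q ∧ ¬p), w2
17. q, w2
18. q ∧ ¬p, w2
19. ¬p, w2
20. ¬(q ∧ ¬p), w2
21. p, w2
Accessibility: w0Rw0, w0Rw1, w0Rw2, w1Rw1, w1Rw2, w2Rw2
Branch closes: p and ¬p both at w2.
Every branch closes (one shown): unsatisfiable in S4, hence also in S5 (every S5-frame is an S4-frame).
T-tableau for the formula:
1. ¬(◇◇¬(q ∧ (q ∧ ¬p)) → ◇¬(q ∧ (q ∧ ¬p))) ∧ (□q ∨ q), w0
2. ¬(◇◇¬(q ∧ (q ∧ ¬p)) → ◇¬(q ∧ (q ∧ ¬p))), w0
3. □q ∨ q, w0
4. ◇◇¬(q ∧ (q ∧ ¬p)), w0
5. ¬◇¬(q ∧ (q ∧ ¬p)), w0
6. q ∧ (q ∧ ¬p), w0
7. q, w0
8. q ∧ ¬p, w0
9. ¬p, w0
10. ◇¬(q ∧ (q ∧ ¬p)), w1
11. q ∧ (q ∧ ¬p), w1
12. q, w1
13. q ∧ ¬p, w1
14. ¬p, w1
15. ¬(q ∧ (q ∧ ¬p)), w2
16. ¬(q ∧ ¬p), w2
17. p, w2
Accessibility: w0Rw0, w0Rw1, w1Rw1, w1Rw2, w2Rw2
Complete open branch: satisfiable in T, hence also in K (this T-model is also a K-model).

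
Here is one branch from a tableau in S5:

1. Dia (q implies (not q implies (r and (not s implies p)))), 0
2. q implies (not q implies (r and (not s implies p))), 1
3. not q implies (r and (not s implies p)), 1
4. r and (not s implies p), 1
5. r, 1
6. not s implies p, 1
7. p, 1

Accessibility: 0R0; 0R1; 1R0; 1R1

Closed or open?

No atom appears with both signs at the same world.

No, open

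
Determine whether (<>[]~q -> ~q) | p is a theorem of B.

Tableau for the negation ~((<>[]~q -> ~q) | p):
1. ~((<>[]~q -> ~q) | p), u
2. ~(<>[]~q -> ~q), u
3. ~p, u
4. <>[]~q, u
5. q, u
6. []~q, v
7. ~q, u
Accessibility: uRu, uRv, vRu, vRv
Branch closes: q and ~q both at u.
Every branch of the negation's tableau closes; the branch above is one of them.

Valid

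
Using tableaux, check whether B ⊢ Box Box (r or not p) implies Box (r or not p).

Valid in B

Tableau for the negation not (Box Box (r or not p) implies Box (r or not p)):
1. not (Box Box (r or not p) implies Box (r or not p)), w0
2. Box Box (r or not p), w0   [neg-implies-rule on 1]
3. not Box (r or not p), w0   [neg-implies-rule on 1]
4. Box (r or not p), w0   [Box-rule on 2 via w0Rw0]
5. r or not p, w0   [Box-rule on 4 via w0Rw0]
6. not p, w0   [or-rule on 5 (branches; this branch)]
7. not (r or not p), w1   [neg-Box-rule on 3: fresh world w1, w0Rw1]
8. not r, w1   [neg-or-rule on 7]
9. p, w1   [neg-or-rule on 7]
10. Box (r or not p), w1   [Box-rule on 2 via w0Rw1]
11. r or not p, w1   [Box-rule on 4 via w0Rw1]
12. not p, w1   [or-rule on 11 (branches; this branch)]
Accessibility: w0Rw0, w0Rw1, w1Rw0, w1Rw1
Branch closes: p and not p both at w1.
Every branch of the negation's tableau closes; the branch above is one of them.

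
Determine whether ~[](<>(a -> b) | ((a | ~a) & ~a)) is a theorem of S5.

Tableau for the negation [](<>(a -> b) | ((a | ~a) & ~a)):
1. [](<>(a -> b) | ((a | ~a) & ~a)), 0
2. <>(a -> b) | ((a | ~a) & ~a), 0   [[]-rule on 1 via 0R0]
3. (a | ~a) & ~a, 0   [|-rule on 2 (branches; this branch)]
4. a | ~a, 0   [&-rule on 3]
5. ~a, 0   [&-rule on 3]
Accessibility: 0R0
The negation has an open branch (countermodel exists).

Not valid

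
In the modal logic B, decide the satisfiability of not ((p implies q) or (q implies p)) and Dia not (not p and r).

Unsatisfiable (every branch closes)

1. not ((p implies q) or (q implies p)) and Dia not (not p and r), w0
2. not ((p implies q) or (q implies p)), w0
3. Dia not (not p and r), w0
4. not (p implies q), w0
5. not (q implies p), w0
6. p, w0
7. not q, w0
8. q, w0
9. not p, w0
Accessibility: w0Rw0
Branch closes: q and not q both at w0.
(One branch shown.) All branches close.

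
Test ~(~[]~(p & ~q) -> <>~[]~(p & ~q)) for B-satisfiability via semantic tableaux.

1. ~(~[]~(p & ~q) -> <>~[]~(p & ~q)), 0
2. ~[]~(p & ~q), 0
3. ~<>~[]~(p & ~q), 0
4. []~(p & ~q), 0
5. ~(p & ~q), 0
6. q, 0
7. p & ~q, 1
8. p, 1
9. ~q, 1
10. []~(p & ~q), 1
11. ~(p & ~q), 1
12. q, 1
Accessibility: 0R0, 0R1, 1R0, 1R1
Branch closes: q and ~q both at 1.
(One branch shown.) All branches close.

Unsatisfiable (every branch closes)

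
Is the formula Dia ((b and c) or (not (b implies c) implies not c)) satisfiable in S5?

1. Dia ((b and c) or (not (b implies c) implies not c)), u
2. (b and c) or (not (b implies c) implies not c), v
3. not (b implies c) implies not c, v
4. not c, v
Accessibility: uRu, uRv, vRu, vRv

Satisfiable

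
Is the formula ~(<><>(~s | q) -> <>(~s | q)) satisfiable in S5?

1. ~(<><>(~s | q) -> <>(~s | q)), u
2. <><>(~s | q), u
3. ~<>(~s | q), u
4. ~(~s | q), u
5. s, u
6. ~q, u
7. <>(~s | q), v
8. ~(~s | q), v
9. s, v
10. ~q, v
11. ~s | q, w
12. ~(~s | q), w
13. s, w
14. ~q, w
15. q, w
Accessibility: uRu, uRv, uRw, vRu, vRv, vRw, wRu, wRv, wRw
Branch closes: q and ~q both at w.
Every branch closes; the branch above is one of them.

Unsatisfiable (every branch closes)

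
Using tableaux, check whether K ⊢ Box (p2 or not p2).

Valid in K

Tableau for the negation not Box (p2 or not p2):
1. not Box (p2 or not p2), 0
2. not (p2 or not p2), 1
3. not p2, 1
4. p2, 1
Accessibility: 0R1
Branch closes: p2 and not p2 both at 1.
Every branch of the negation's tableau closes; the branch above is one of them.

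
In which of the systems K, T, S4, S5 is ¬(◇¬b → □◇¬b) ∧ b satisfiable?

K, T, S4

S5-tableau for the formula:
1. ¬(◇¬b → □◇¬b) ∧ b, 0
2. ¬(◇¬b → □◇¬b), 0
3. b, 0
4. ◇¬b, 0
5. ¬□◇¬b, 0
6. ¬b, 1
7. ¬◇¬b, 2
8. b, 1
Accessibility: 0R0, 0R1, 0R2, 1R0, 1R1, 1R2, 2R0, 2R1, 2R2
Branch closes: b and ¬b both at 1.
Every branch closes (one shown): unsatisfiable in S5.
S4-tableau for the formula:
1. ¬(◇¬b → □◇¬b) ∧ b, 0
2. ¬(◇¬b → □◇¬b), 0
3. b, 0
4. ◇¬b, 0
5. ¬□◇¬b, 0
6. ¬b, 1
7. ¬◇¬b, 2
8. b, 2
Accessibility: 0R0, 0R1, 0R2, 1R1, 2R2
Complete open branch: satisfiable in S4, hence also in K, T (this S4-model is also a K-model and a T-model).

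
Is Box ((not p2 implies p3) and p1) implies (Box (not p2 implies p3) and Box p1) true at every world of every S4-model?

Tableau for the negation not (Box ((not p2 implies p3) and p1) implies (Box (not p2 implies p3) and Box p1)):
1. not (Box ((not p2 implies p3) and p1) implies (Box (not p2 implies p3) and Box p1)), 0
2. Box ((not p2 implies p3) and p1), 0   [neg-implies-rule on 1]
3. not (Box (not p2 implies p3) and Box p1), 0   [neg-implies-rule on 1]
4. (not p2 implies p3) and p1, 0   [Box-rule on 2 via 0R0]
5. not p2 implies p3, 0   [and-rule on 4]
6. p1, 0   [and-rule on 4]
7. not Box (not p2 implies p3), 0   [neg-and-rule on 3 (branches; this branch)]
8. p3, 0   [implies-rule on 5 (branches; this branch)]
9. not (not p2 implies p3), 1   [neg-Box-rule on 7: fresh world 1, 0R1]
10. not p2, 1   [neg-implies-rule on 9]
11. not p3, 1   [neg-implies-rule on 9]
12. (not p2 implies p3) and p1, 1   [Box-rule on 2 via 0R1]
13. not p2 implies p3, 1   [and-rule on 12]
14. p1, 1   [and-rule on 12]
15. p3, 1   [implies-rule on 13 (branches; this branch)]
Accessibility: 0R0, 0R1, 1R1
Branch closes: p3 and not p3 both at 1.
All branches of the negation close; one closing branch shown above.

Valid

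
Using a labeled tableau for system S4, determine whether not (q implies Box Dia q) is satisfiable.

Satisfiable

1. not (q implies Box Dia q), w0
2. q, w0
3. not Box Dia q, w0
4. not Dia q, w1
5. not q, w1
Accessibility: w0Rw0, w0Rw1, w1Rw1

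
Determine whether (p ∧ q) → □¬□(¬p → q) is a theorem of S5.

No, not valid

Tableau for the negation ¬((p ∧ q) → □¬□(¬p → q)):
1. ¬((p ∧ q) → □¬□(¬p → q)), 0
2. p ∧ q, 0
3. ¬□¬□(¬p → q), 0
4. p, 0
5. q, 0
6. □(¬p → q), 1
7. ¬p → q, 0
8. ¬p → q, 1
9. q, 1
Accessibility: 0R0, 0R1, 1R0, 1R1
The negation has an open branch (countermodel exists).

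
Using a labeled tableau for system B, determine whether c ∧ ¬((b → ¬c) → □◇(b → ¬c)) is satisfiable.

Unsatisfiable (every branch closes)

1. c ∧ ¬((b → ¬c) → □◇(b → ¬c)), 0
2. c, 0
3. ¬((b → ¬c) → □◇(b → ¬c)), 0
4. b → ¬c, 0
5. ¬□◇(b → ¬c), 0
6. ¬b, 0
7. ¬◇(b → ¬c), 1
8. ¬(b → ¬c), 0
9. b, 0
Accessibility: 0R0, 0R1, 1R0, 1R1
Branch closes: b and ¬b both at 0.
(One branch shown.) All branches close.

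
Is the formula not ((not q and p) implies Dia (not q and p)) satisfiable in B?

1. not ((not q and p) implies Dia (not q and p)), w0
2. not q and p, w0
3. not Dia (not q and p), w0
4. not q, w0
5. p, w0
6. not (not q and p), w0
7. not p, w0
Accessibility: w0Rw0
Branch closes: p and not p both at w0.
(One branch shown.) All branches close.

Unsatisfiable (every branch closes)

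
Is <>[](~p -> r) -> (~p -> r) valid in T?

Invalid (countermodel exists)

Tableau for the negation ~(<>[](~p -> r) -> (~p -> r)):
1. ~(<>[](~p -> r) -> (~p -> r)), w0
2. <>[](~p -> r), w0
3. ~(~p -> r), w0
4. ~p, w0
5. ~r, w0
6. [](~p -> r), w1
7. ~p -> r, w1
8. r, w1
Accessibility: w0Rw0, w0Rw1, w1Rw1
The negation has an open branch (countermodel exists).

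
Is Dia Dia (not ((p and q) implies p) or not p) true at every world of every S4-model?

Tableau for the negation not Dia Dia (not ((p and q) implies p) or not p):
1. not Dia Dia (not ((p and q) implies p) or not p), w0
2. not Dia (not ((p and q) implies p) or not p), w0
3. not (not ((p and q) implies p) or not p), w0
4. (p and q) implies p, w0
5. p, w0
Accessibility: w0Rw0
The negation has an open branch (countermodel exists).

Invalid (countermodel exists)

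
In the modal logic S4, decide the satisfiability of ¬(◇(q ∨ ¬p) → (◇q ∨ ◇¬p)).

1. ¬(◇(q ∨ ¬p) → (◇q ∨ ◇¬p)), w0
2. ◇(q ∨ ¬p), w0
3. ¬(◇q ∨ ◇¬p), w0
4. ¬◇q, w0
5. ¬◇¬p, w0
6. ¬q, w0
7. p, w0
8. q ∨ ¬p, w1
9. ¬q, w1
10. p, w1
11. ¬p, w1
Accessibility: w0Rw0, w0Rw1, w1Rw1
Branch closes: p and ¬p both at w1.
All branches of the tableau close; one closing branch shown above.

Unsatisfiable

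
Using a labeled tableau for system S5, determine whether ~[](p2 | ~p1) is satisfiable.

1. ~[](p2 | ~p1), 0
2. ~(p2 | ~p1), 1
3. ~p2, 1
4. p1, 1
Accessibility: 0R0, 0R1, 1R0, 1R1

Yes, satisfiable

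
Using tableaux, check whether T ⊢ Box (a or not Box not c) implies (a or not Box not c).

Tableau for the negation not (Box (a or not Box not c) implies (a or not Box not c)):
1. not (Box (a or not Box not c) implies (a or not Box not c)), 0
2. Box (a or not Box not c), 0
3. not (a or not Box not c), 0
4. not a, 0
5. Box not c, 0
6. a or not Box not c, 0
7. not c, 0
8. not Box not c, 0
9. c, 1
10. a or not Box not c, 1
11. not c, 1
Accessibility: 0R0, 0R1, 1R1
Branch closes: c and not c both at 1.
Every branch of the negation's tableau closes; the branch above is one of them.

Valid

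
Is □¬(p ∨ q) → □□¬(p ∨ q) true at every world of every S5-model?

Tableau for the negation ¬(□¬(p ∨ q) → □□¬(p ∨ q)):
1. ¬(□¬(p ∨ q) → □□¬(p ∨ q)), 0
2. □¬(p ∨ q), 0   [¬→-rule on 1]
3. ¬□□¬(p ∨ q), 0   [¬→-rule on 1]
4. ¬(p ∨ q), 0   [□-rule on 2 via 0R0]
5. ¬p, 0   [¬∨-rule on 4]
6. ¬q, 0   [¬∨-rule on 4]
7. ¬□¬(p ∨ q), 1   [¬□-rule on 3: fresh world 1, 0R1]
8. ¬(p ∨ q), 1   [□-rule on 2 via 0R1]
9. ¬p, 1   [¬∨-rule on 8]
10. ¬q, 1   [¬∨-rule on 8]
11. p ∨ q, 2   [¬□-rule on 7: fresh world 2, 1R2]
12. ¬(p ∨ q), 2   [□-rule on 2 via 0R2]
13. ¬p, 2   [¬∨-rule on 12]
14. ¬q, 2   [¬∨-rule on 12]
15. q, 2   [∨-rule on 11 (branches; this branch)]
Accessibility: 0R0, 0R1, 0R2, 1R0, 1R1, 1R2, 2R0, 2R1, 2R2
Branch closes: q and ¬q both at 2.
Every branch of the negation's tableau closes; the branch above is one of them.

Yes, valid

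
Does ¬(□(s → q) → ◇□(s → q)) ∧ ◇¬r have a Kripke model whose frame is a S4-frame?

1. ¬(□(s → q) → ◇□(s → q)) ∧ ◇¬r, w0
2. ¬(□(s → q) → ◇□(s → q)), w0
3. ◇¬r, w0
4. □(s → q), w0
5. ¬◇□(s → q), w0
6. s → q, w0
7. ¬□(s → q), w0
8. q, w0
9. ¬r, w1
10. s → q, w1
11. ¬□(s → q), w1
12. q, w1
13. ¬(s → q), w2
14. s, w2
15. ¬q, w2
16. s → q, w2
17. ¬□(s → q), w2
18. q, w2
Accessibility: w0Rw0, w0Rw1, w0Rw2, w1Rw1, w2Rw2
Branch closes: q and ¬q both at w2.
Every branch closes; the branch above is one of them.

No, unsatisfiable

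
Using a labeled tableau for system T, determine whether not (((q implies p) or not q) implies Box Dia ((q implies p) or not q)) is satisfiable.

1. not (((q implies p) or not q) implies Box Dia ((q implies p) or not q)), 0
2. (q implies p) or not q, 0
3. not Box Dia ((q implies p) or not q), 0
4. not q, 0
5. not Dia ((q implies p) or not q), 1
6. not ((q implies p) or not q), 1
7. not (q implies p), 1
8. q, 1
9. not p, 1
Accessibility: 0R0, 0R1, 1R1

Yes, satisfiable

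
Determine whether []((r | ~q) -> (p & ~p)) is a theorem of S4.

No, not valid

Tableau for the negation ~[]((r | ~q) -> (p & ~p)):
1. ~[]((r | ~q) -> (p & ~p)), 0
2. ~((r | ~q) -> (p & ~p)), 1   [~[]-rule on 1: fresh world 1, 0R1]
3. r | ~q, 1   [~->-rule on 2]
4. ~(p & ~p), 1   [~->-rule on 2]
5. ~q, 1   [|-rule on 3 (branches; this branch)]
6. p, 1   [~&-rule on 4 (branches; this branch)]
Accessibility: 0R0, 0R1, 1R1
The negation has an open branch (countermodel exists).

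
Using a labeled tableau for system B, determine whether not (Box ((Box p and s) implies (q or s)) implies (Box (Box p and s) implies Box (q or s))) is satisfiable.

Unsatisfiable

1. not (Box ((Box p and s) implies (q or s)) implies (Box (Box p and s) implies Box (q or s))), w0
2. Box ((Box p and s) implies (q or s)), w0
3. not (Box (Box p and s) implies Box (q or s)), w0
4. Box (Box p and s), w0
5. not Box (q or s), w0
6. (Box p and s) implies (q or s), w0
7. Box p and s, w0
8. Box p, w0
9. s, w0
10. p, w0
11. q or s, w0
12. not (q or s), w1
13. not q, w1
14. not s, w1
15. (Box p and s) implies (q or s), w1
16. Box p and s, w1
17. Box p, w1
18. s, w1
Accessibility: w0Rw0, w0Rw1, w1Rw0, w1Rw1
Branch closes: s and not s both at w1.
Every branch closes; the branch above is one of them.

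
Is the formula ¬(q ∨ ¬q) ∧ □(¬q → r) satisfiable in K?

1. ¬(q ∨ ¬q) ∧ □(¬q → r), u
2. ¬(q ∨ ¬q), u
3. □(¬q → r), u
4. ¬q, u
5. q, u
Branch closes: q and ¬q both at u.
All branches of the tableau close; one closing branch shown above.

Unsatisfiable (every branch closes)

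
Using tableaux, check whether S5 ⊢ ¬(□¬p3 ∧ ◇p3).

Yes, valid

Tableau for the negation □¬p3 ∧ ◇p3:
1. □¬p3 ∧ ◇p3, 0
2. □¬p3, 0
3. ◇p3, 0
4. ¬p3, 0
5. p3, 1
6. ¬p3, 1
Accessibility: 0R0, 0R1, 1R0, 1R1
Branch closes: p3 and ¬p3 both at 1.
All branches of the negation close; one closing branch shown above.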